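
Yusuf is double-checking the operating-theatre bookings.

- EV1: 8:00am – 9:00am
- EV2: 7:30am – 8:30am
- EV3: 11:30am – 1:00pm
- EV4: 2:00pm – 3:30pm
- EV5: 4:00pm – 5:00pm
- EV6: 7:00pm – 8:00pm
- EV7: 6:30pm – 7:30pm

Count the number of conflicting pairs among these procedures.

Two intervals overlap when each starts before the other ends.
Sorted by start: EV2, EV1, EV3, EV4, EV5, EV7, EV6.
EV1 starts before EV2 ends → EV2 and EV1 overlap.
EV3 starts after EV2 ends — done with EV2.
EV3 starts after EV1 ends — done with EV1.
EV4 starts after EV3 ends — done with EV3.
EV5 starts after EV4 ends — done with EV4.
EV7 starts after EV5 ends — done with EV5.
EV6 starts before EV7 ends → EV7 and EV6 overlap.
Overlapping pairs: EV1 & EV2, EV6 & EV7 — 2 in total.

2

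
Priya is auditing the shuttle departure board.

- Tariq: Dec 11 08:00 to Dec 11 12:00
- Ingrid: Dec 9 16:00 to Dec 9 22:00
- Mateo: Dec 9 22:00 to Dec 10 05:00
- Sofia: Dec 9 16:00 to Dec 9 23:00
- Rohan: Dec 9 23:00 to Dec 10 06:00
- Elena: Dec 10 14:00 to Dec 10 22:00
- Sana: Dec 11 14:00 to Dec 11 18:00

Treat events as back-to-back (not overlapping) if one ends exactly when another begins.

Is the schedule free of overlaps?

Check each pair: they overlap iff neither finishes before the other starts.
Sorted by start: Ingrid, Sofia, Mateo, Rohan, Elena, Tariq, Sana.
Sofia starts before Ingrid ends → Ingrid and Sofia overlap.
That's a conflict, so the schedule is not conflict-free.

No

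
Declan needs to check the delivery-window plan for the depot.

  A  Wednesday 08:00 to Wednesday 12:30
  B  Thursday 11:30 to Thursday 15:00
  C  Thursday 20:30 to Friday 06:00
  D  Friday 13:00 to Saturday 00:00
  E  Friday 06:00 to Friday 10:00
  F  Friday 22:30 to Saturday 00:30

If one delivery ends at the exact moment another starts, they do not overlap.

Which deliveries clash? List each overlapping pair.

Sorted by start: A, B, C, E, D, F.
B starts after A ends; A is clear from here.
C starts after B ends; B is clear from here.
E starts exactly when C ends (back-to-back, no overlap); C is clear from here.
D starts after E ends; E is clear from here.
F starts before D ends → D and F overlap.

D & F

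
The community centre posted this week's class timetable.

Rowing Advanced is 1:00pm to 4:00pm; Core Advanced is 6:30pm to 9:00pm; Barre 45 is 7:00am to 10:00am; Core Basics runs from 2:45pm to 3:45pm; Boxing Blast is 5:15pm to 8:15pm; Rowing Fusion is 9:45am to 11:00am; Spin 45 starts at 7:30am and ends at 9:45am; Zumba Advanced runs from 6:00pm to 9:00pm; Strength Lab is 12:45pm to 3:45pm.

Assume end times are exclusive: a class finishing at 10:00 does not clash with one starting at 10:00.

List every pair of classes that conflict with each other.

Check each pair: they overlap iff neither finishes before the other starts.
Sorted by start: Barre 45, Spin 45, Rowing Fusion, Strength Lab, Rowing Advanced, Core Basics, Boxing Blast, Zumba Advanced, Core Advanced.
Spin 45 starts before Barre 45 ends → Barre 45 and Spin 45 overlap.
Rowing Fusion starts before Barre 45 ends → Barre 45 and Rowing Fusion overlap.
Strength Lab starts after Barre 45 ends, so nothing later overlaps Barre 45 either.
Rowing Fusion starts exactly when Spin 45 ends (back-to-back, no overlap), so nothing later overlaps Spin 45 either.
Strength Lab starts after Rowing Fusion ends, so nothing later overlaps Rowing Fusion either.
Rowing Advanced starts before Strength Lab ends → Strength Lab and Rowing Advanced overlap.
Core Basics starts before Strength Lab ends → Strength Lab and Core Basics overlap.
Boxing Blast starts after Strength Lab ends, so nothing later overlaps Strength Lab either.
Core Basics starts before Rowing Advanced ends → Rowing Advanced and Core Basics overlap.
Boxing Blast starts after Rowing Advanced ends, so nothing later overlaps Rowing Advanced either.
Boxing Blast starts after Core Basics ends, so nothing later overlaps Core Basics either.
Zumba Advanced starts before Boxing Blast ends → Boxing Blast and Zumba Advanced overlap.
Core Advanced starts before Boxing Blast ends → Boxing Blast and Core Advanced overlap.
Core Advanced starts before Zumba Advanced ends → Zumba Advanced and Core Advanced overlap.

Barre 45 & Rowing Fusion, Barre 45 & Spin 45, Boxing Blast & Core Advanced, Boxing Blast & Zumba Advanced, Core Advanced & Zumba Advanced, Core Basics & Rowing Advanced, Core Basics & Strength Lab, Rowing Advanced & Strength Lab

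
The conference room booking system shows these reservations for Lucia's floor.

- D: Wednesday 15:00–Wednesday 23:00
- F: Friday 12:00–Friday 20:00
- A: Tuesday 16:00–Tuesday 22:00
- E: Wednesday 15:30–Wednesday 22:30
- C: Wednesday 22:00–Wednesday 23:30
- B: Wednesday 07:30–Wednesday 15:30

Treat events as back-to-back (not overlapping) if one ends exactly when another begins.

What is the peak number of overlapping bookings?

3

Sweep the timeline, counting +1 at each start and −1 at each end (ends before starts at a tie):
Tuesday 16:00 start A → 1
Tuesday 22:00 end A → 0
Wednesday 07:30 start B → 1
Wednesday 15:00 start D → 2
Wednesday 15:30 end B → 1
Wednesday 15:30 start E → 2
Wednesday 22:00 start C → 3
Wednesday 22:30 end E → 2
Wednesday 23:00 end D → 1
Wednesday 23:30 end C → 0
Friday 12:00 start F → 1
Friday 20:00 end F → 0
Peak is 3, at Wednesday 22:00 (C, D, E).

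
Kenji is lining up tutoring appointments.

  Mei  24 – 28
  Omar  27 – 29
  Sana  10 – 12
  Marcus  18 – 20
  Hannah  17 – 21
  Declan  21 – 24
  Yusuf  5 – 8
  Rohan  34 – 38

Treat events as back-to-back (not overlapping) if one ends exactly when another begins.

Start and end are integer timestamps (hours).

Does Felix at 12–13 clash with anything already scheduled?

No — it doesn't clash with anything

Yusuf: ends 8 at or before Felix starts 12 → clear.
Sana: ends 12 at or before Felix starts 12 → clear.
Hannah: starts 17 at or after Felix ends 13 → clear.
Marcus: starts 18 at or after Felix ends 13 → clear.
Declan: starts 21 at or after Felix ends 13 → clear.
Mei: starts 24 at or after Felix ends 13 → clear.
Omar: starts 27 at or after Felix ends 13 → clear.
Rohan: starts 34 at or after Felix ends 13 → clear.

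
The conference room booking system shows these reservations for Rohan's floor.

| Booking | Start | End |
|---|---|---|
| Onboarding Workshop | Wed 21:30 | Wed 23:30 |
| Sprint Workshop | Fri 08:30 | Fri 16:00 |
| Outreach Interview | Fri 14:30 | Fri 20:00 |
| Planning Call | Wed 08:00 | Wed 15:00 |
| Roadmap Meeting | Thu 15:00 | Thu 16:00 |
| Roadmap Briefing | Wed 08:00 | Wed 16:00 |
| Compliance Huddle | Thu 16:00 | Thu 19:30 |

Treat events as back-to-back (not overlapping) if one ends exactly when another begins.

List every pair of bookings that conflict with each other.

Outreach Interview & Sprint Workshop, Planning Call & Roadmap Briefing

Check each pair: they overlap iff neither finishes before the other starts.
Sorted by start: Roadmap Briefing, Planning Call, Onboarding Workshop, Roadmap Meeting, Compliance Huddle, Sprint Workshop, Outreach Interview.
Planning Call starts before Roadmap Briefing ends → Roadmap Briefing and Planning Call overlap.
Onboarding Workshop starts after Roadmap Briefing ends; Roadmap Briefing is clear from here.
Onboarding Workshop starts after Planning Call ends; Planning Call is clear from here.
Roadmap Meeting starts after Onboarding Workshop ends; Onboarding Workshop is clear from here.
Compliance Huddle starts exactly when Roadmap Meeting ends (back-to-back, no overlap); Roadmap Meeting is clear from here.
Sprint Workshop starts after Compliance Huddle ends; Compliance Huddle is clear from here.
Outreach Interview starts before Sprint Workshop ends → Sprint Workshop and Outreach Interview overlap.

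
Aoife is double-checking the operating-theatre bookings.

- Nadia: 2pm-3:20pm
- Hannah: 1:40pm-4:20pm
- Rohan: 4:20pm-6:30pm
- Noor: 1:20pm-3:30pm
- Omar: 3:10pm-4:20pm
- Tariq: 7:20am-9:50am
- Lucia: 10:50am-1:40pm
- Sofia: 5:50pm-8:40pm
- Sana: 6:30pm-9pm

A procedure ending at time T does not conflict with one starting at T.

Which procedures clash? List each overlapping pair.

Hannah & Nadia, Hannah & Noor, Hannah & Omar, Lucia & Noor, Nadia & Noor, Nadia & Omar, Noor & Omar, Rohan & Sofia, Sana & Sofia

Sorted by start: Tariq, Lucia, Noor, Hannah, Nadia, Omar, Rohan, Sofia, Sana.
Lucia starts after Tariq ends, so nothing later overlaps Tariq either.
Noor starts before Lucia ends → Lucia and Noor overlap.
Hannah starts exactly when Lucia ends (back-to-back, no overlap), so nothing later overlaps Lucia either.
Hannah starts before Noor ends → Noor and Hannah overlap.
Nadia starts before Noor ends → Noor and Nadia overlap.
Omar starts before Noor ends → Noor and Omar overlap.
Rohan starts after Noor ends, so nothing later overlaps Noor either.
Nadia starts before Hannah ends → Hannah and Nadia overlap.
Omar starts before Hannah ends → Hannah and Omar overlap.
Rohan starts exactly when Hannah ends (back-to-back, no overlap), so nothing later overlaps Hannah either.
Omar starts before Nadia ends → Nadia and Omar overlap.
Rohan starts after Nadia ends, so nothing later overlaps Nadia either.
Rohan starts exactly when Omar ends (back-to-back, no overlap), so nothing later overlaps Omar either.
Sofia starts before Rohan ends → Rohan and Sofia overlap.
Sana starts exactly when Rohan ends (back-to-back, no overlap).
Sana starts before Sofia ends → Sofia and Sana overlap.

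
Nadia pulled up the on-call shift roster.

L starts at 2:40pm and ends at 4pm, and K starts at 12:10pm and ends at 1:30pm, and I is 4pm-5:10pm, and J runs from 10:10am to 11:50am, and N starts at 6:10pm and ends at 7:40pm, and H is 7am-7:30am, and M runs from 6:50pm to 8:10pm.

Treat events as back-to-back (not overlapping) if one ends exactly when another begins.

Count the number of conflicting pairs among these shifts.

Sorted by start: H, J, K, L, I, N, M.
J starts after H ends, so nothing later overlaps H either.
K starts after J ends, so nothing later overlaps J either.
L starts after K ends, so nothing later overlaps K either.
I starts exactly when L ends (back-to-back, no overlap), so nothing later overlaps L either.
N starts after I ends, so nothing later overlaps I either.
M starts before N ends → N and M overlap.
Overlapping pairs: M & N — 1 in total.

1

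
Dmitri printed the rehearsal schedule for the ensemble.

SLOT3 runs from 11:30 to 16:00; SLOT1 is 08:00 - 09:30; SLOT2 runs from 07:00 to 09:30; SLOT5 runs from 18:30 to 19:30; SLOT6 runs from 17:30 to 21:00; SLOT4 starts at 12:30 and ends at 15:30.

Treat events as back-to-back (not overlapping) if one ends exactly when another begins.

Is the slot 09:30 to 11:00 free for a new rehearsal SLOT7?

SLOT2: ends 09:30 at or before SLOT7 starts 09:30 → clear.
SLOT1: ends 09:30 at or before SLOT7 starts 09:30 → clear.
SLOT3: starts 11:30 at or after SLOT7 ends 11:00 → clear.
SLOT4: starts 12:30 at or after SLOT7 ends 11:00 → clear.
SLOT6: starts 17:30 at or after SLOT7 ends 11:00 → clear.
SLOT5: starts 18:30 at or after SLOT7 ends 11:00 → clear.

Yes — the slot is free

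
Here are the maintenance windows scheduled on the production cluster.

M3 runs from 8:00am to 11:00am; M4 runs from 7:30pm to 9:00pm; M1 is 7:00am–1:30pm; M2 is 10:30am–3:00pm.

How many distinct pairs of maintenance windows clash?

3

Two intervals overlap when each starts before the other ends.
Sorted by start: M1, M3, M2, M4.
M3 starts before M1 ends → M1 and M3 overlap.
M2 starts before M1 ends → M1 and M2 overlap.
M4 starts after M1 ends.
M2 starts before M3 ends → M3 and M2 overlap.
M4 starts after M3 ends.
M4 starts after M2 ends.
Overlapping pairs: M1 & M2, M1 & M3, M2 & M3 — 3 in total.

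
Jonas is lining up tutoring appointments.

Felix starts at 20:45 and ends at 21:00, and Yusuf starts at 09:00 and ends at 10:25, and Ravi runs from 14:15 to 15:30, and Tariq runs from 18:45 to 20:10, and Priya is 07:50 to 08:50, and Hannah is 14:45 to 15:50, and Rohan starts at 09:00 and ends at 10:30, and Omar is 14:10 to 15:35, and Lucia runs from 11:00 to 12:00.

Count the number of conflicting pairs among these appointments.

Sorted by start: Priya, Rohan, Yusuf, Lucia, Omar, Ravi, Hannah, Tariq, Felix.
Rohan starts after Priya ends; Priya is clear from here.
Yusuf starts before Rohan ends → Rohan and Yusuf overlap.
Lucia starts after Rohan ends; Rohan is clear from here.
Lucia starts after Yusuf ends; Yusuf is clear from here.
Omar starts after Lucia ends; Lucia is clear from here.
Ravi starts before Omar ends → Omar and Ravi overlap.
Hannah starts before Omar ends → Omar and Hannah overlap.
Tariq starts after Omar ends; Omar is clear from here.
Hannah starts before Ravi ends → Ravi and Hannah overlap.
Tariq starts after Ravi ends; Ravi is clear from here.
Tariq starts after Hannah ends; Hannah is clear from here.
Felix starts after Tariq ends.
Overlapping pairs: Hannah & Omar, Hannah & Ravi, Omar & Ravi, Rohan & Yusuf — 4 in total.

4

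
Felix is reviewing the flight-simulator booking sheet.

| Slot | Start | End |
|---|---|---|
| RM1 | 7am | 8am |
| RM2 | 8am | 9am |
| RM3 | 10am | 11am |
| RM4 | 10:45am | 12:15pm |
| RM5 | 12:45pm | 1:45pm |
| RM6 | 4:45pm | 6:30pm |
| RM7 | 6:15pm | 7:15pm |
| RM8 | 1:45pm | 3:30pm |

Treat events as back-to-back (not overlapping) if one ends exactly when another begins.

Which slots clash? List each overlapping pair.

RM3 & RM4, RM6 & RM7

Check each pair: they overlap iff neither finishes before the other starts.
Sorted by start: RM1, RM2, RM3, RM4, RM5, RM8, RM6, RM7.
RM2 starts exactly when RM1 ends (back-to-back, no overlap), so nothing later overlaps RM1 either.
RM3 starts after RM2 ends, so nothing later overlaps RM2 either.
RM4 starts before RM3 ends → RM3 and RM4 overlap.
RM5 starts after RM3 ends, so nothing later overlaps RM3 either.
RM5 starts after RM4 ends, so nothing later overlaps RM4 either.
RM8 starts exactly when RM5 ends (back-to-back, no overlap), so nothing later overlaps RM5 either.
RM6 starts after RM8 ends, so nothing later overlaps RM8 either.
RM7 starts before RM6 ends → RM6 and RM7 overlap.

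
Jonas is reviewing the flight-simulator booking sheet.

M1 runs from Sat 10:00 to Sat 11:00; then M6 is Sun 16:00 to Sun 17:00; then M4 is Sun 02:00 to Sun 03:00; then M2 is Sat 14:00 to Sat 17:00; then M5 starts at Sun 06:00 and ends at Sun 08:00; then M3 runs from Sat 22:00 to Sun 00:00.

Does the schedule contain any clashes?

No

Check each pair: they overlap iff neither finishes before the other starts.
Sorted by start: M1, M2, M3, M4, M5, M6.
M2 starts after M1 ends; M1 is clear from here.
M3 starts after M2 ends; M2 is clear from here.
M4 starts after M3 ends; M3 is clear from here.
M5 starts after M4 ends; M4 is clear from here.
M6 starts after M5 ends.
Every pair is clear; the schedule has no overlaps.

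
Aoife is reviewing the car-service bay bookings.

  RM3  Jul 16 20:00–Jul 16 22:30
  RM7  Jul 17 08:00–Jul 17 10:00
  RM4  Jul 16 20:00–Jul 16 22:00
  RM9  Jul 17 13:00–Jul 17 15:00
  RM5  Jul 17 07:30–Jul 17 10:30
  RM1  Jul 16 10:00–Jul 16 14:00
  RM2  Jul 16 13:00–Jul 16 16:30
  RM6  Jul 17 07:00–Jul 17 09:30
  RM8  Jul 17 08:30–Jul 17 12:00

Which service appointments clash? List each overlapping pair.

RM1 & RM2, RM3 & RM4, RM5 & RM6, RM5 & RM7, RM5 & RM8, RM6 & RM7, RM6 & RM8, RM7 & RM8

Check each pair: they overlap iff neither finishes before the other starts.
Sorted by start: RM1, RM2, RM3, RM4, RM6, RM5, RM7, RM8, RM9.
RM2 starts before RM1 ends → RM1 and RM2 overlap.
RM3 starts after RM1 ends — done with RM1.
RM3 starts after RM2 ends — done with RM2.
RM4 starts before RM3 ends → RM3 and RM4 overlap.
RM6 starts after RM3 ends — done with RM3.
RM6 starts after RM4 ends — done with RM4.
RM5 starts before RM6 ends → RM6 and RM5 overlap.
RM7 starts before RM6 ends → RM6 and RM7 overlap.
RM8 starts before RM6 ends → RM6 and RM8 overlap.
RM9 starts after RM6 ends.
RM7 starts before RM5 ends → RM5 and RM7 overlap.
RM8 starts before RM5 ends → RM5 and RM8 overlap.
RM9 starts after RM5 ends.
RM8 starts before RM7 ends → RM7 and RM8 overlap.
RM9 starts after RM7 ends.
RM9 starts after RM8 ends.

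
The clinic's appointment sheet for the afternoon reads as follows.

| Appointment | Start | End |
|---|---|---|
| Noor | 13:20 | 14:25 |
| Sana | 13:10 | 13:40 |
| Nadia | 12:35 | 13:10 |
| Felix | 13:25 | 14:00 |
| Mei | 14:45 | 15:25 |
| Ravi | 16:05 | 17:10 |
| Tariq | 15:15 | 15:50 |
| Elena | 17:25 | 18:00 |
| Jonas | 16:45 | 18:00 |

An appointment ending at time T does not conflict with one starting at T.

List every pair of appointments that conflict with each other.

Elena & Jonas, Felix & Noor, Felix & Sana, Jonas & Ravi, Mei & Tariq, Noor & Sana

Sorted by start: Nadia, Sana, Noor, Felix, Mei, Tariq, Ravi, Jonas, Elena.
Sana starts exactly when Nadia ends (back-to-back, no overlap), so nothing later overlaps Nadia either.
Noor starts before Sana ends → Sana and Noor overlap.
Felix starts before Sana ends → Sana and Felix overlap.
Mei starts after Sana ends, so nothing later overlaps Sana either.
Felix starts before Noor ends → Noor and Felix overlap.
Mei starts after Noor ends, so nothing later overlaps Noor either.
Mei starts after Felix ends, so nothing later overlaps Felix either.
Tariq starts before Mei ends → Mei and Tariq overlap.
Ravi starts after Mei ends, so nothing later overlaps Mei either.
Ravi starts after Tariq ends, so nothing later overlaps Tariq either.
Jonas starts before Ravi ends → Ravi and Jonas overlap.
Elena starts after Ravi ends.
Elena starts before Jonas ends → Jonas and Elena overlap.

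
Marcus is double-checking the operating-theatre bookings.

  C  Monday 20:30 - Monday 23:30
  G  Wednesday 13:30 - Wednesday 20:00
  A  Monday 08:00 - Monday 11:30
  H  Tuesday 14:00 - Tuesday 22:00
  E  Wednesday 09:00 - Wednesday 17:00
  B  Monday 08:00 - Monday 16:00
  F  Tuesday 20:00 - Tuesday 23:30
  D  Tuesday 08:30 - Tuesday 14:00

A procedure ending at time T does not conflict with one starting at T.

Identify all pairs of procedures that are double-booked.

Two intervals overlap when each starts before the other ends.
Sorted by start: A, B, C, D, H, F, E, G.
B starts before A ends → A and B overlap.
C starts after A ends — done with A.
C starts after B ends — done with B.
D starts after C ends — done with C.
H starts exactly when D ends (back-to-back, no overlap) — done with D.
F starts before H ends → H and F overlap.
E starts after H ends — done with H.
E starts after F ends — done with F.
G starts before E ends → E and G overlap.

A & B, E & G, F & H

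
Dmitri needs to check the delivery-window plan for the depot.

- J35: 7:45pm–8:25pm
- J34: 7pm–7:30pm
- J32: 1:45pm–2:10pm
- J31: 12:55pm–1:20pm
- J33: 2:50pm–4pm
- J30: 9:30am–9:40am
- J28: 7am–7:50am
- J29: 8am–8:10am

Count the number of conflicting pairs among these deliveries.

0

Sorted by start: J28, J29, J30, J31, J32, J33, J34, J35.
J29 starts after J28 ends, so J28 has no further overlaps.
J30 starts after J29 ends, so J29 has no further overlaps.
J31 starts after J30 ends, so J30 has no further overlaps.
J32 starts after J31 ends, so J31 has no further overlaps.
J33 starts after J32 ends, so J32 has no further overlaps.
J34 starts after J33 ends, so J33 has no further overlaps.
J35 starts after J34 ends.
No pair overlaps.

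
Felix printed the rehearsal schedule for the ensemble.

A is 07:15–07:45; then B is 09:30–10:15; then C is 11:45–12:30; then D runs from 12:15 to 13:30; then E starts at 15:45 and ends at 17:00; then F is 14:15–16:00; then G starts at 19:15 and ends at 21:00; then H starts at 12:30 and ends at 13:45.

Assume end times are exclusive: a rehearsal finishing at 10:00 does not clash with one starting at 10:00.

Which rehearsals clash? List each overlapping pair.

Two intervals overlap when each starts before the other ends.
Sorted by start: A, B, C, D, H, F, E, G.
B starts after A ends, so nothing later overlaps A either.
C starts after B ends, so nothing later overlaps B either.
D starts before C ends → C and D overlap.
H starts exactly when C ends (back-to-back, no overlap), so nothing later overlaps C either.
H starts before D ends → D and H overlap.
F starts after D ends, so nothing later overlaps D either.
F starts after H ends, so nothing later overlaps H either.
E starts before F ends → F and E overlap.
G starts after F ends.
G starts after E ends.

C & D, D & H, E & F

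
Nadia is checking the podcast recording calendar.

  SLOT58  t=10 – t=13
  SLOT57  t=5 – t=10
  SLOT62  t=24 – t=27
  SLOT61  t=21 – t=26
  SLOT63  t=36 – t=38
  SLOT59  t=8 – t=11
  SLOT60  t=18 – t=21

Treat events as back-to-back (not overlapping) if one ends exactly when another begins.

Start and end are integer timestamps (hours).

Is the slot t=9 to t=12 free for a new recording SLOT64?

SLOT57: starts t=5 before SLOT64 ends t=12, and ends t=10 after SLOT64 starts t=9 → overlap.
SLOT59: starts t=8 before SLOT64 ends t=12, and ends t=11 after SLOT64 starts t=9 → overlap.
SLOT58: starts t=10 before SLOT64 ends t=12, and ends t=13 after SLOT64 starts t=9 → overlap.
SLOT60: starts t=18 at or after SLOT64 ends t=12 → clear.
SLOT61: starts t=21 at or after SLOT64 ends t=12 → clear.
SLOT62: starts t=24 at or after SLOT64 ends t=12 → clear.
SLOT63: starts t=36 at or after SLOT64 ends t=12 → clear.
SLOT64 overlaps SLOT57, SLOT58, SLOT59.

No — it overlaps SLOT57, SLOT58, SLOT59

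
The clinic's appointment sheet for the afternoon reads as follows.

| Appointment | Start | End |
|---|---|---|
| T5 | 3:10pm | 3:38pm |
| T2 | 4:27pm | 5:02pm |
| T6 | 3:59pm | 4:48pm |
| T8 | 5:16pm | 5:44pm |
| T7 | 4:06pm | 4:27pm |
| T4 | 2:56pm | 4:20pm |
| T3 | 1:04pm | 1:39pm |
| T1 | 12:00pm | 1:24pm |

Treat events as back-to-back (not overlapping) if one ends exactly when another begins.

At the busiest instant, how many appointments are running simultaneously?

Walk through starts and ends in time order (an end at T is processed before a start at T):
12:00pm start T1 → 1
1:04pm start T3 → 2
1:24pm end T1 → 1
1:39pm end T3 → 0
2:56pm start T4 → 1
3:10pm start T5 → 2
3:38pm end T5 → 1
3:59pm start T6 → 2
4:06pm start T7 → 3
4:20pm end T4 → 2
4:27pm end T7 → 1
4:27pm start T2 → 2
4:48pm end T6 → 1
5:02pm end T2 → 0
5:16pm start T8 → 1
5:44pm end T8 → 0
Peak is 3, at 4:06pm (T4, T6, T7).

3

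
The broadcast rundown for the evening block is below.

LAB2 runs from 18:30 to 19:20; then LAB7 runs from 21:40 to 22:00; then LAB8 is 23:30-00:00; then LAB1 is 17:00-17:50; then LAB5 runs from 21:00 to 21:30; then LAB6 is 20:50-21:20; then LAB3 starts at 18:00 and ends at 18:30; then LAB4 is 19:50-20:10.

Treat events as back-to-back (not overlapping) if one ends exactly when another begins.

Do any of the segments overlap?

Two intervals overlap when each starts before the other ends.
Sorted by start: LAB1, LAB3, LAB2, LAB4, LAB6, LAB5, LAB7, LAB8.
LAB3 starts after LAB1 ends, so LAB1 has no further overlaps.
LAB2 starts exactly when LAB3 ends (back-to-back, no overlap), so LAB3 has no further overlaps.
LAB4 starts after LAB2 ends, so LAB2 has no further overlaps.
LAB6 starts after LAB4 ends, so LAB4 has no further overlaps.
LAB5 starts before LAB6 ends → LAB6 and LAB5 overlap.
That's a conflict, so the schedule is not conflict-free.

Yes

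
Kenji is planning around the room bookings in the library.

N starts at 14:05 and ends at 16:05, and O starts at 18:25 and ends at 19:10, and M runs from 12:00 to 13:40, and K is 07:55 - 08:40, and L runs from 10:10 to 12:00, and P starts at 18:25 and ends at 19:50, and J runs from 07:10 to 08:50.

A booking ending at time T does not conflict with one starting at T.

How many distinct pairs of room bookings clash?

Sorted by start: J, K, L, M, N, O, P.
K starts before J ends → J and K overlap.
L starts after J ends; J is clear from here.
L starts after K ends; K is clear from here.
M starts exactly when L ends (back-to-back, no overlap); L is clear from here.
N starts after M ends; M is clear from here.
O starts after N ends; N is clear from here.
P starts before O ends → O and P overlap.
Overlapping pairs: J & K, O & P — 2 in total.

2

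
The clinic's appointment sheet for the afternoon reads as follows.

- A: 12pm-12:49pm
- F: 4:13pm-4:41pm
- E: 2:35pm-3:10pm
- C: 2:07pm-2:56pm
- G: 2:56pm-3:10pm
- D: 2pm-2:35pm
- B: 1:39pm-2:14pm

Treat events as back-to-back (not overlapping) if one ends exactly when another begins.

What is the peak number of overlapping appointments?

Sort all start/end points and keep a running count:
12pm start A → 1
12:49pm end A → 0
1:39pm start B → 1
2pm start D → 2
2:07pm start C → 3
2:14pm end B → 2
2:35pm end D → 1
2:35pm start E → 2
2:56pm end C → 1
2:56pm start G → 2
3:10pm end E → 1
3:10pm end G → 0
4:13pm start F → 1
4:41pm end F → 0
Peak is 3, at 2:07pm (B, C, D).

3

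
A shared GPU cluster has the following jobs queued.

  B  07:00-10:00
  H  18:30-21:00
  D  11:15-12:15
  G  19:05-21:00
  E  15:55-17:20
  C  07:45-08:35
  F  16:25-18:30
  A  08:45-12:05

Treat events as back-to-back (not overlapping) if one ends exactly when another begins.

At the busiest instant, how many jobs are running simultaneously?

Sort all start/end points and keep a running count:
07:00 start B → 1
07:45 start C → 2
08:35 end C → 1
08:45 start A → 2
10:00 end B → 1
11:15 start D → 2
12:05 end A → 1
12:15 end D → 0
15:55 start E → 1
16:25 start F → 2
17:20 end E → 1
18:30 end F → 0
18:30 start H → 1
19:05 start G → 2
21:00 end G → 1
21:00 end H → 0
Peak is 2, at 07:45 (B, C).

2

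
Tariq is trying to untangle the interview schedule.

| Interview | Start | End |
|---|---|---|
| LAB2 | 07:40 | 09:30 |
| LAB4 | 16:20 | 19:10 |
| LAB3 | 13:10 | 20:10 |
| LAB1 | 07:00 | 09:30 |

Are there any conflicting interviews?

Check each pair: they overlap iff neither finishes before the other starts.
Sorted by start: LAB1, LAB2, LAB3, LAB4.
LAB2 starts before LAB1 ends → LAB1 and LAB2 overlap.
That's a conflict, so the schedule is not conflict-free.

Yes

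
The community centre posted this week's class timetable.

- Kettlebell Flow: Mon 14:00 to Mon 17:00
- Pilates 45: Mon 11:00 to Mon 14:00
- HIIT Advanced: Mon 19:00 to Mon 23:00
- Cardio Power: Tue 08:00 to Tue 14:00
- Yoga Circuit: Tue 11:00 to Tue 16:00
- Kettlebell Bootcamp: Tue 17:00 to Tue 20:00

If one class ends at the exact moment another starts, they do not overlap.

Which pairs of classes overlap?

Cardio Power & Yoga Circuit

Two intervals overlap when each starts before the other ends.
Sorted by start: Pilates 45, Kettlebell Flow, HIIT Advanced, Cardio Power, Yoga Circuit, Kettlebell Bootcamp.
Kettlebell Flow starts exactly when Pilates 45 ends (back-to-back, no overlap); Pilates 45 is clear from here.
HIIT Advanced starts after Kettlebell Flow ends; Kettlebell Flow is clear from here.
Cardio Power starts after HIIT Advanced ends; HIIT Advanced is clear from here.
Yoga Circuit starts before Cardio Power ends → Cardio Power and Yoga Circuit overlap.
Kettlebell Bootcamp starts after Cardio Power ends.
Kettlebell Bootcamp starts after Yoga Circuit ends.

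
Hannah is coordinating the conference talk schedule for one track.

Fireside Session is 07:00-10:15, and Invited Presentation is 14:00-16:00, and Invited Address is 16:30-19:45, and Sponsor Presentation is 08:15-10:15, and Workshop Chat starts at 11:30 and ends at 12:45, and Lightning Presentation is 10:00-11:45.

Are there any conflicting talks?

Yes

Check each pair: they overlap iff neither finishes before the other starts.
Sorted by start: Fireside Session, Sponsor Presentation, Lightning Presentation, Workshop Chat, Invited Presentation, Invited Address.
Sponsor Presentation starts before Fireside Session ends → Fireside Session and Sponsor Presentation overlap.
That's a conflict, so the schedule is not conflict-free.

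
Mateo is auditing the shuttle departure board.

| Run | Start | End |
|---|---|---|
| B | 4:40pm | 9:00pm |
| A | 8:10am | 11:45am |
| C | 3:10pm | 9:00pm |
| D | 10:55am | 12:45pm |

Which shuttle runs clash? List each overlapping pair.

Check each pair: they overlap iff neither finishes before the other starts.
Sorted by start: A, D, C, B.
D starts before A ends → A and D overlap.
C starts after A ends; A is clear from here.
C starts after D ends; D is clear from here.
B starts before C ends → C and B overlap.

A & D, B & C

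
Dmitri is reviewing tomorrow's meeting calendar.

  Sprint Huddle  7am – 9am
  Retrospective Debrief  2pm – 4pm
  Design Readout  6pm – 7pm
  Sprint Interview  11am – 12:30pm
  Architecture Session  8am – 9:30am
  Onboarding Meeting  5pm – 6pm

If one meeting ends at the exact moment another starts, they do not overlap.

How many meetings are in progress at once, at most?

2

Walk through starts and ends in time order (an end at T is processed before a start at T):
7am start Sprint Huddle → 1
8am start Architecture Session → 2
9am end Sprint Huddle → 1
9:30am end Architecture Session → 0
11am start Sprint Interview → 1
12:30pm end Sprint Interview → 0
2pm start Retrospective Debrief → 1
4pm end Retrospective Debrief → 0
5pm start Onboarding Meeting → 1
6pm end Onboarding Meeting → 0
6pm start Design Readout → 1
7pm end Design Readout → 0
Peak is 2, at 8am (Architecture Session, Sprint Huddle).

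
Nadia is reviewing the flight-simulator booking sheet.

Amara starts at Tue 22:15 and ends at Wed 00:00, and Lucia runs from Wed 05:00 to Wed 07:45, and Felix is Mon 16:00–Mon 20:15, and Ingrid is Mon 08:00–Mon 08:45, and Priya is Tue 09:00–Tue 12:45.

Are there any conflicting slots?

No

Sorted by start: Ingrid, Felix, Priya, Amara, Lucia.
Felix starts after Ingrid ends, so Ingrid has no further overlaps.
Priya starts after Felix ends, so Felix has no further overlaps.
Amara starts after Priya ends, so Priya has no further overlaps.
Lucia starts after Amara ends.
Every pair is clear; the schedule has no overlaps.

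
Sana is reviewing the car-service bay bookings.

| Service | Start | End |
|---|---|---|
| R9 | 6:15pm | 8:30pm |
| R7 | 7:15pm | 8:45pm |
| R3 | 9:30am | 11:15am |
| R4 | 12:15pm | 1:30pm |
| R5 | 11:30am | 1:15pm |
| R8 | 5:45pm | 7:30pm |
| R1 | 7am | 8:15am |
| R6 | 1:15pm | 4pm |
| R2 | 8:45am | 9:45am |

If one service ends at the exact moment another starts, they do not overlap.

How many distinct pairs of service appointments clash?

Two intervals overlap when each starts before the other ends.
Sorted by start: R1, R2, R3, R5, R4, R6, R8, R9, R7.
R2 starts after R1 ends — done with R1.
R3 starts before R2 ends → R2 and R3 overlap.
R5 starts after R2 ends — done with R2.
R5 starts after R3 ends — done with R3.
R4 starts before R5 ends → R5 and R4 overlap.
R6 starts exactly when R5 ends (back-to-back, no overlap) — done with R5.
R6 starts before R4 ends → R4 and R6 overlap.
R8 starts after R4 ends — done with R4.
R8 starts after R6 ends — done with R6.
R9 starts before R8 ends → R8 and R9 overlap.
R7 starts before R8 ends → R8 and R7 overlap.
R7 starts before R9 ends → R9 and R7 overlap.
Overlapping pairs: R2 & R3, R4 & R5, R4 & R6, R7 & R8, R7 & R9, R8 & R9 — 6 in total.

6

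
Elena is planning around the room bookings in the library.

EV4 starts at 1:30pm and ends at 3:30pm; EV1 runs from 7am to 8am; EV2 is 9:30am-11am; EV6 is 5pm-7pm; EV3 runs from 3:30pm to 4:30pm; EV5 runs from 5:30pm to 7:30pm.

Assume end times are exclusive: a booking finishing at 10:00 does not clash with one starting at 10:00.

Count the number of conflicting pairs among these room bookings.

Sorted by start: EV1, EV2, EV4, EV3, EV6, EV5.
EV2 starts after EV1 ends, so nothing later overlaps EV1 either.
EV4 starts after EV2 ends, so nothing later overlaps EV2 either.
EV3 starts exactly when EV4 ends (back-to-back, no overlap), so nothing later overlaps EV4 either.
EV6 starts after EV3 ends, so nothing later overlaps EV3 either.
EV5 starts before EV6 ends → EV6 and EV5 overlap.
Overlapping pairs: EV5 & EV6 — 1 in total.

1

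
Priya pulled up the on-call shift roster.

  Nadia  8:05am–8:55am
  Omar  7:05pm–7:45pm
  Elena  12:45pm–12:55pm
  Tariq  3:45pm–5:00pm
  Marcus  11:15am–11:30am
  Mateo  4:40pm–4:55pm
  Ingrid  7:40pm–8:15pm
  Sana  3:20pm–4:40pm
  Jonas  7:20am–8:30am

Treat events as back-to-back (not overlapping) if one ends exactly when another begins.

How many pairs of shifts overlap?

4

Two intervals overlap when each starts before the other ends.
Sorted by start: Jonas, Nadia, Marcus, Elena, Sana, Tariq, Mateo, Omar, Ingrid.
Nadia starts before Jonas ends → Jonas and Nadia overlap.
Marcus starts after Jonas ends; Jonas is clear from here.
Marcus starts after Nadia ends; Nadia is clear from here.
Elena starts after Marcus ends; Marcus is clear from here.
Sana starts after Elena ends; Elena is clear from here.
Tariq starts before Sana ends → Sana and Tariq overlap.
Mateo starts exactly when Sana ends (back-to-back, no overlap); Sana is clear from here.
Mateo starts before Tariq ends → Tariq and Mateo overlap.
Omar starts after Tariq ends; Tariq is clear from here.
Omar starts after Mateo ends; Mateo is clear from here.
Ingrid starts before Omar ends → Omar and Ingrid overlap.
Overlapping pairs: Ingrid & Omar, Jonas & Nadia, Mateo & Tariq, Sana & Tariq — 4 in total.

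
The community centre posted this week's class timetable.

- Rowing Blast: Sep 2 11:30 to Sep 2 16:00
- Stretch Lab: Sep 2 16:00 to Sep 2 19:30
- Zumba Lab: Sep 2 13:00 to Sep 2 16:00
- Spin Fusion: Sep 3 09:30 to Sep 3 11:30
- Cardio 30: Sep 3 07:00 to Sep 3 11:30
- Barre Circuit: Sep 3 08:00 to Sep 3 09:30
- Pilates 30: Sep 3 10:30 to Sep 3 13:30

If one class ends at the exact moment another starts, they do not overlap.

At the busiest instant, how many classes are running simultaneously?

3

Sort all start/end points and keep a running count:
Sep 2 11:30 start Rowing Blast → 1
Sep 2 13:00 start Zumba Lab → 2
Sep 2 16:00 end Rowing Blast → 1
Sep 2 16:00 end Zumba Lab → 0
Sep 2 16:00 start Stretch Lab → 1
Sep 2 19:30 end Stretch Lab → 0
Sep 3 07:00 start Cardio 30 → 1
Sep 3 08:00 start Barre Circuit → 2
Sep 3 09:30 end Barre Circuit → 1
Sep 3 09:30 start Spin Fusion → 2
Sep 3 10:30 start Pilates 30 → 3
Sep 3 11:30 end Cardio 30 → 2
Sep 3 11:30 end Spin Fusion → 1
Sep 3 13:30 end Pilates 30 → 0
Peak is 3, at Sep 3 10:30 (Cardio 30, Pilates 30, Spin Fusion).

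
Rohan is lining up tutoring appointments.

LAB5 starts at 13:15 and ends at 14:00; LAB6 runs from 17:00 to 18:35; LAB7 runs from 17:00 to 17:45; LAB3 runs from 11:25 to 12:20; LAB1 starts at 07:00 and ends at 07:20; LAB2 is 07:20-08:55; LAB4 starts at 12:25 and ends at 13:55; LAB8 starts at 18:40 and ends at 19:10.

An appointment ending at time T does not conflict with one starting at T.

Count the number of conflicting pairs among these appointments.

Two intervals overlap when each starts before the other ends.
Sorted by start: LAB1, LAB2, LAB3, LAB4, LAB5, LAB6, LAB7, LAB8.
LAB2 starts exactly when LAB1 ends (back-to-back, no overlap); LAB1 is clear from here.
LAB3 starts after LAB2 ends; LAB2 is clear from here.
LAB4 starts after LAB3 ends; LAB3 is clear from here.
LAB5 starts before LAB4 ends → LAB4 and LAB5 overlap.
LAB6 starts after LAB4 ends; LAB4 is clear from here.
LAB6 starts after LAB5 ends; LAB5 is clear from here.
LAB7 starts before LAB6 ends → LAB6 and LAB7 overlap.
LAB8 starts after LAB6 ends.
LAB8 starts after LAB7 ends.
Overlapping pairs: LAB4 & LAB5, LAB6 & LAB7 — 2 in total.

2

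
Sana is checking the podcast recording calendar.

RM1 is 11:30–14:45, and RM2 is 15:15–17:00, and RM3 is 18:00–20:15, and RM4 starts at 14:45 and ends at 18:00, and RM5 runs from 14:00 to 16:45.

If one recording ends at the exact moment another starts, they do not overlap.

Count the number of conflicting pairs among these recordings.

Two intervals overlap when each starts before the other ends.
Sorted by start: RM1, RM5, RM4, RM2, RM3.
RM5 starts before RM1 ends → RM1 and RM5 overlap.
RM4 starts exactly when RM1 ends (back-to-back, no overlap), so nothing later overlaps RM1 either.
RM4 starts before RM5 ends → RM5 and RM4 overlap.
RM2 starts before RM5 ends → RM5 and RM2 overlap.
RM3 starts after RM5 ends.
RM2 starts before RM4 ends → RM4 and RM2 overlap.
RM3 starts exactly when RM4 ends (back-to-back, no overlap).
RM3 starts after RM2 ends.
Overlapping pairs: RM1 & RM5, RM2 & RM4, RM2 & RM5, RM4 & RM5 — 4 in total.

4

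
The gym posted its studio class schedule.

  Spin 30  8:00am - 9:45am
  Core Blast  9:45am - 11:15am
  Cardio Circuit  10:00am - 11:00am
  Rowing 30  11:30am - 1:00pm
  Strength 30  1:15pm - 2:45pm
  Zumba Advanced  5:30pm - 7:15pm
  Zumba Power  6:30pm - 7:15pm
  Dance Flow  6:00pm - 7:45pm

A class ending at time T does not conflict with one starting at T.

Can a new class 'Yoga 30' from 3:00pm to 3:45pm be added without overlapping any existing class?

Yes — the slot is free

Spin 30: ends 9:45am at or before Yoga 30 starts 3:00pm → clear.
Core Blast: ends 11:15am at or before Yoga 30 starts 3:00pm → clear.
Cardio Circuit: ends 11:00am at or before Yoga 30 starts 3:00pm → clear.
Rowing 30: ends 1:00pm at or before Yoga 30 starts 3:00pm → clear.
Strength 30: ends 2:45pm at or before Yoga 30 starts 3:00pm → clear.
Zumba Advanced: starts 5:30pm at or after Yoga 30 ends 3:45pm → clear.
Dance Flow: starts 6:00pm at or after Yoga 30 ends 3:45pm → clear.
Zumba Power: starts 6:30pm at or after Yoga 30 ends 3:45pm → clear.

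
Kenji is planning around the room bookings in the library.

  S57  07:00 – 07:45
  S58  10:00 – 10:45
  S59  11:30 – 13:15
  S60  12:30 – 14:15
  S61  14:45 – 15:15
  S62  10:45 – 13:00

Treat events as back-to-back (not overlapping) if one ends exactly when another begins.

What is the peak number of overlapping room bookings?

Sweep the timeline, counting +1 at each start and −1 at each end (ends before starts at a tie):
07:00 start S57 → 1
07:45 end S57 → 0
10:00 start S58 → 1
10:45 end S58 → 0
10:45 start S62 → 1
11:30 start S59 → 2
12:30 start S60 → 3
13:00 end S62 → 2
13:15 end S59 → 1
14:15 end S60 → 0
14:45 start S61 → 1
15:15 end S61 → 0
Peak is 3, at 12:30 (S59, S60, S62).

3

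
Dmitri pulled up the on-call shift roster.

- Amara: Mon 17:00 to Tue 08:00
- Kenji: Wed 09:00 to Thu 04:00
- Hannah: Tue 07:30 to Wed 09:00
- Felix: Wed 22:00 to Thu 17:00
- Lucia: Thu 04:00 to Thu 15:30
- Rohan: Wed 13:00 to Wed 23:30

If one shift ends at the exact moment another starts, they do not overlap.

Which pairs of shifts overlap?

Amara & Hannah, Felix & Kenji, Felix & Lucia, Felix & Rohan, Kenji & Rohan

Two intervals overlap when each starts before the other ends.
Sorted by start: Amara, Hannah, Kenji, Rohan, Felix, Lucia.
Hannah starts before Amara ends → Amara and Hannah overlap.
Kenji starts after Amara ends, so Amara has no further overlaps.
Kenji starts exactly when Hannah ends (back-to-back, no overlap), so Hannah has no further overlaps.
Rohan starts before Kenji ends → Kenji and Rohan overlap.
Felix starts before Kenji ends → Kenji and Felix overlap.
Lucia starts exactly when Kenji ends (back-to-back, no overlap).
Felix starts before Rohan ends → Rohan and Felix overlap.
Lucia starts after Rohan ends.
Lucia starts before Felix ends → Felix and Lucia overlap.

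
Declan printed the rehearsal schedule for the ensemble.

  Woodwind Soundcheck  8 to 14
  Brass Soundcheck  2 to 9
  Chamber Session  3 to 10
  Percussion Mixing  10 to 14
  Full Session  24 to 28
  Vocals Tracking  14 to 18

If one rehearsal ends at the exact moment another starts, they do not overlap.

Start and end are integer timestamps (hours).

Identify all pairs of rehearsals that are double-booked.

Brass Soundcheck & Chamber Session, Brass Soundcheck & Woodwind Soundcheck, Chamber Session & Woodwind Soundcheck, Percussion Mixing & Woodwind Soundcheck

Two intervals overlap when each starts before the other ends.
Sorted by start: Brass Soundcheck, Chamber Session, Woodwind Soundcheck, Percussion Mixing, Vocals Tracking, Full Session.
Chamber Session starts before Brass Soundcheck ends → Brass Soundcheck and Chamber Session overlap.
Woodwind Soundcheck starts before Brass Soundcheck ends → Brass Soundcheck and Woodwind Soundcheck overlap.
Percussion Mixing starts after Brass Soundcheck ends, so Brass Soundcheck has no further overlaps.
Woodwind Soundcheck starts before Chamber Session ends → Chamber Session and Woodwind Soundcheck overlap.
Percussion Mixing starts exactly when Chamber Session ends (back-to-back, no overlap), so Chamber Session has no further overlaps.
Percussion Mixing starts before Woodwind Soundcheck ends → Woodwind Soundcheck and Percussion Mixing overlap.
Vocals Tracking starts exactly when Woodwind Soundcheck ends (back-to-back, no overlap), so Woodwind Soundcheck has no further overlaps.
Vocals Tracking starts exactly when Percussion Mixing ends (back-to-back, no overlap), so Percussion Mixing has no further overlaps.
Full Session starts after Vocals Tracking ends.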